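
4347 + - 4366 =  - 19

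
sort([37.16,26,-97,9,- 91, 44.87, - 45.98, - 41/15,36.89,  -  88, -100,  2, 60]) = [ - 100, - 97, -91, - 88,- 45.98,- 41/15,2, 9, 26, 36.89, 37.16, 44.87, 60]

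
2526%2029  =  497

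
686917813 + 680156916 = 1367074729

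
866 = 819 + 47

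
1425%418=171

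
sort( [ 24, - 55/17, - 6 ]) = [ - 6,-55/17, 24] 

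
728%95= 63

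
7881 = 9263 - 1382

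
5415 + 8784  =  14199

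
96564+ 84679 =181243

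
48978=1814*27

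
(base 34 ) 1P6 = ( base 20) 50c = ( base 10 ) 2012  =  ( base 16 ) 7DC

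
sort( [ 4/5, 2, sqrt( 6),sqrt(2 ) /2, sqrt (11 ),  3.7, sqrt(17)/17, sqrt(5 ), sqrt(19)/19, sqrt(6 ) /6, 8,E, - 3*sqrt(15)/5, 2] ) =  [ - 3*sqrt(15) /5 , sqrt( 19)/19,sqrt( 17 )/17, sqrt( 6 )/6, sqrt(2 )/2, 4/5,2,2, sqrt( 5), sqrt ( 6), E,sqrt(11 ), 3.7,8]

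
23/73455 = 23/73455 = 0.00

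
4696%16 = 8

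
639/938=639/938 =0.68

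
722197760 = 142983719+579214041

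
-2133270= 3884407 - 6017677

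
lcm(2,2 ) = 2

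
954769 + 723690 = 1678459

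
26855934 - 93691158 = - 66835224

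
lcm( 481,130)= 4810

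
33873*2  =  67746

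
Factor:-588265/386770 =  - 117653/77354=- 2^( - 1)  *29^1*4057^1*38677^( - 1) 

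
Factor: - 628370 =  - 2^1*5^1*31^1*2027^1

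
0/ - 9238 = 0/1 = -0.00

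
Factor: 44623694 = 2^1  *  31^1*233^1*3089^1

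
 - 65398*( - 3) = 196194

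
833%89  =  32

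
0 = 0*5918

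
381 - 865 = -484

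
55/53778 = 55/53778 = 0.00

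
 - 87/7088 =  - 87/7088  =  - 0.01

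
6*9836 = 59016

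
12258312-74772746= - 62514434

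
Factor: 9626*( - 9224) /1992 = -2^1*3^(-1 )*83^( - 1)* 1153^1*4813^1= - 11098778/249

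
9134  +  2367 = 11501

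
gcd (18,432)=18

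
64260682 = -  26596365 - - 90857047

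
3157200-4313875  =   - 1156675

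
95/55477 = 95/55477 =0.00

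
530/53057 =530/53057 = 0.01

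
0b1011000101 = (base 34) kt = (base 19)1I6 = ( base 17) 27c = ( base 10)709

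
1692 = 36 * 47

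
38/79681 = 38/79681 = 0.00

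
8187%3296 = 1595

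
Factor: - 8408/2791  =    -  2^3*1051^1 *2791^( - 1)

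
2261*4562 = 10314682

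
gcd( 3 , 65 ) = 1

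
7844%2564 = 152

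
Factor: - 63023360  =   - 2^8*5^1*53^1  *  929^1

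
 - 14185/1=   -  14185 = - 14185.00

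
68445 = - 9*(  -  7605)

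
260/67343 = 260/67343= 0.00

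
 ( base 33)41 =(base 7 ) 250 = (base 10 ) 133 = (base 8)205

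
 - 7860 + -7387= - 15247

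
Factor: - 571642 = -2^1*17^2*23^1*43^1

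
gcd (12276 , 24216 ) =12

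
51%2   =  1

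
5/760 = 1/152 = 0.01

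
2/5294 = 1/2647=0.00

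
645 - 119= 526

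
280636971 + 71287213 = 351924184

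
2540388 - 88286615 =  - 85746227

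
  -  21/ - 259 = 3/37 = 0.08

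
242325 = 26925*9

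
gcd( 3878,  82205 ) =1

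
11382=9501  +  1881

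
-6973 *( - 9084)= 63342732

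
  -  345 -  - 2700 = 2355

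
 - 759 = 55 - 814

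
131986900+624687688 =756674588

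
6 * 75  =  450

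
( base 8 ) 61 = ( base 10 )49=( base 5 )144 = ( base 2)110001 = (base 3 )1211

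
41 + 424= 465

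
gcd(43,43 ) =43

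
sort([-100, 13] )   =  [-100, 13]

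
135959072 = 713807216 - 577848144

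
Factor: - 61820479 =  - 7^1*31^1 * 347^1*821^1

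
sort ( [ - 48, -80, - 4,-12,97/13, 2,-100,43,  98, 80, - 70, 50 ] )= [ -100,  -  80, - 70, - 48, - 12,-4, 2,97/13,43, 50  ,  80, 98 ]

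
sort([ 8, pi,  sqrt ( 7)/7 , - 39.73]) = [ - 39.73,sqrt( 7 )/7,pi,8]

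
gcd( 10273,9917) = 1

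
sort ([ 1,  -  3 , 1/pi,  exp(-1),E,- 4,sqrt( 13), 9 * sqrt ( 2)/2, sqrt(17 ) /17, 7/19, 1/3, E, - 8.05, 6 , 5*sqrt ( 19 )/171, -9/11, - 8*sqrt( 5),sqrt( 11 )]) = [-8*sqrt( 5) , - 8.05, - 4, - 3,  -  9/11, 5*sqrt(19)/171 , sqrt( 17 ) /17,1/pi,  1/3,exp( - 1 ),7/19,1, E, E,sqrt(11 ) , sqrt(13), 6, 9*sqrt(2) /2]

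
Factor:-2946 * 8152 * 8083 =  - 194119646736=- 2^4*3^1*59^1*137^1*491^1*1019^1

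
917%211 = 73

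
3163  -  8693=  - 5530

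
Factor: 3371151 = 3^1*7^2 * 17^1*19^1*71^1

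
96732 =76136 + 20596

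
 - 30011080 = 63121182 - 93132262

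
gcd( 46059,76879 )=1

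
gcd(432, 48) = 48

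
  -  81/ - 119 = 81/119 = 0.68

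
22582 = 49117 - 26535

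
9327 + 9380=18707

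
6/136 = 3/68 =0.04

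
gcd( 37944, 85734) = 18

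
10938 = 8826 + 2112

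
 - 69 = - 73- - 4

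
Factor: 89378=2^1*23^1*29^1*67^1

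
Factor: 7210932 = 2^2*3^1*61^1*9851^1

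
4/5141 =4/5141= 0.00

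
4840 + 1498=6338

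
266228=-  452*( - 589 )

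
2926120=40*73153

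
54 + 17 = 71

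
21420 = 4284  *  5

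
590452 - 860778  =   - 270326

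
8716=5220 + 3496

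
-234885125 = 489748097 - 724633222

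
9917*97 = 961949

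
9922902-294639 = 9628263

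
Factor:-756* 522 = -2^3*3^5 *7^1*29^1 = -394632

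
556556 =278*2002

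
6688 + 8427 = 15115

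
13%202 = 13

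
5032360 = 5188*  970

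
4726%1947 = 832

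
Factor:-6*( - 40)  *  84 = 20160 = 2^6*3^2*5^1*7^1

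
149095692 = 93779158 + 55316534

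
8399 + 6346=14745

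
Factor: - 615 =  - 3^1*5^1*41^1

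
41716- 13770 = 27946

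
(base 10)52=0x34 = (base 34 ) 1I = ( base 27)1P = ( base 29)1n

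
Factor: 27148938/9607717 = 2^1*3^1*7^( - 1 )*1372531^(-1)*4524823^1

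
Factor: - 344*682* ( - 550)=129034400 = 2^5*5^2*11^2*31^1* 43^1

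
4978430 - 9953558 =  - 4975128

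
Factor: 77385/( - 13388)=-2^( -2)*3^1*5^1*7^1* 11^1 *67^1*3347^( -1)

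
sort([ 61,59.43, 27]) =[ 27 , 59.43 , 61]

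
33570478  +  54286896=87857374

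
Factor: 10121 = 29^1*349^1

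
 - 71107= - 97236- - 26129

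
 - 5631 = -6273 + 642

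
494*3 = 1482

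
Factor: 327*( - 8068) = -2638236 = -2^2*3^1*109^1*2017^1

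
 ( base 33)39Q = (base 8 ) 7006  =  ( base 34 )33K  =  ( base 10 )3590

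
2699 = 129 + 2570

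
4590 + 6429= 11019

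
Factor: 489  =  3^1*163^1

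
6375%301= 54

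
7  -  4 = 3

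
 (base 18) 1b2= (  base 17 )1de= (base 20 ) 164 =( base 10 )524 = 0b1000001100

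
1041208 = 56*18593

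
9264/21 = 441+ 1/7=441.14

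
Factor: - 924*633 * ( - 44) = 2^4*3^2*7^1*11^2 *211^1=25735248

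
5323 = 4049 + 1274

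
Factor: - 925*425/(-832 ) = 2^(-6)*5^4 * 13^( - 1)* 17^1 * 37^1 = 393125/832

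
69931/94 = 743 + 89/94 = 743.95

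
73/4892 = 73/4892 =0.01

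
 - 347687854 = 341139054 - 688826908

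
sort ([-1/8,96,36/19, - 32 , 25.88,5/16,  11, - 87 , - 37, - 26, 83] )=[-87,- 37,  -  32, - 26, - 1/8,5/16,36/19,11,25.88,83,96]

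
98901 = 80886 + 18015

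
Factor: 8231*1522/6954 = 3^ ( - 1)*19^( - 1 )*61^ ( - 1)*761^1*8231^1 = 6263791/3477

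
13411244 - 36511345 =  - 23100101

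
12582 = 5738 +6844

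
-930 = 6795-7725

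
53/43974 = 53/43974 = 0.00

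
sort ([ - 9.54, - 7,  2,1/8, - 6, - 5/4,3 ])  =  [ - 9.54  , - 7, - 6, -5/4,  1/8,2,3]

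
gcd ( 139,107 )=1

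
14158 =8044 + 6114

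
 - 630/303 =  - 3+93/101 = -2.08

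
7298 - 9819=  -  2521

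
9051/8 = 9051/8 = 1131.38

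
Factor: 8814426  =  2^1 * 3^1*  41^1 * 35831^1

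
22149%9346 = 3457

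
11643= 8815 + 2828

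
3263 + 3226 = 6489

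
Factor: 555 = 3^1*5^1*37^1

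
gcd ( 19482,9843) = 51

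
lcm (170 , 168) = 14280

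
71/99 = 71/99 =0.72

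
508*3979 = 2021332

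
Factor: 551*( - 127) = - 69977 = - 19^1*29^1*127^1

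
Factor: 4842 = 2^1*3^2*269^1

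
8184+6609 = 14793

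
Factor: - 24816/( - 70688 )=2^( - 1)*3^1*11^1 * 47^( - 1) = 33/94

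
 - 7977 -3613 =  - 11590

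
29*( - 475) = - 13775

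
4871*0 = 0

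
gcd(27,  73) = 1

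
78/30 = 2 + 3/5 = 2.60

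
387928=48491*8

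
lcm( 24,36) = 72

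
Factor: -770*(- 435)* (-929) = - 2^1*3^1*5^2*7^1*11^1  *29^1*929^1 = - 311168550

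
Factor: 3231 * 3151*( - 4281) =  - 43584351561 = - 3^3*23^1 * 137^1*359^1 * 1427^1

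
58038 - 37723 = 20315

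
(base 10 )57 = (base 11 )52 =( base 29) 1s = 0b111001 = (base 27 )23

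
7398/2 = 3699 =3699.00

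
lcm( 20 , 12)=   60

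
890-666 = 224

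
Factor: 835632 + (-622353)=3^1*11^1*23^1*281^1 = 213279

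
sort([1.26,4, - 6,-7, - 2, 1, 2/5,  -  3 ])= [-7,-6, - 3, - 2, 2/5, 1  ,  1.26,4]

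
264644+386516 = 651160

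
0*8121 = 0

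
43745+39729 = 83474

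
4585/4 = 1146 +1/4 = 1146.25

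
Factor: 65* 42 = 2^1*3^1*5^1*7^1*13^1 = 2730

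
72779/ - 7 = - 10397/1 = - 10397.00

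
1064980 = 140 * 7607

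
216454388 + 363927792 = 580382180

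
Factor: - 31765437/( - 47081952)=3529493/5231328 = 2^(  -  5 )*3^(  -  1)*11^1*67^1*4789^1*54493^ (- 1 )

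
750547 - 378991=371556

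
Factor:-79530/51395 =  - 2^1*  3^1*11^1*19^( - 1)*241^1 * 541^ ( - 1 ) = -  15906/10279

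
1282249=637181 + 645068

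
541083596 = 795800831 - 254717235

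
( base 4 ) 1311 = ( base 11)A7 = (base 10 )117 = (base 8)165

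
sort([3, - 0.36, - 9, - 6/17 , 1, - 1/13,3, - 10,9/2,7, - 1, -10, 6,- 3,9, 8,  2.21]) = [- 10, - 10, - 9, - 3, - 1, - 0.36, - 6/17,  -  1/13,1 , 2.21, 3,3, 9/2,6,7, 8, 9] 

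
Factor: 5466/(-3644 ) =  - 2^(-1)*3^1 = - 3/2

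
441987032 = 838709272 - 396722240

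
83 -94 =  - 11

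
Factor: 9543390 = 2^1*3^1*5^1*23^1*13831^1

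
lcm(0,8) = 0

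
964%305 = 49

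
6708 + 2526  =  9234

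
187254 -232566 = -45312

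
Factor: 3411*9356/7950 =2^1*3^1*5^(-2 )*53^( - 1 )*379^1  *  2339^1 = 5318886/1325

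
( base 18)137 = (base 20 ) J5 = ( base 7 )1060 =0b110000001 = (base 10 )385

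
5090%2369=352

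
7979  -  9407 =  - 1428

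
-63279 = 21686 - 84965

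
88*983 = 86504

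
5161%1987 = 1187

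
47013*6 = 282078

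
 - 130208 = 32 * ( - 4069) 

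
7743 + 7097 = 14840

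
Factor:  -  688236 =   -  2^2*3^1*83^1*691^1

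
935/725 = 1 + 42/145 = 1.29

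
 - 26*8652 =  - 224952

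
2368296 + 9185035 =11553331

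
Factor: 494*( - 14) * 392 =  - 2711072 = - 2^5 * 7^3*13^1* 19^1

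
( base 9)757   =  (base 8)1153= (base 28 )M3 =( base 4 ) 21223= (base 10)619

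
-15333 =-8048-7285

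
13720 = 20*686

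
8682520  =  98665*88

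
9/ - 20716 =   -  1 + 20707/20716=-0.00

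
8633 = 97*89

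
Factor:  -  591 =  - 3^1 * 197^1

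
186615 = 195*957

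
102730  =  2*51365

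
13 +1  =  14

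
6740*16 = 107840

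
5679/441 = 12  +  43/49 = 12.88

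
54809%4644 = 3725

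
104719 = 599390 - 494671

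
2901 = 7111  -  4210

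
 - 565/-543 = 565/543 =1.04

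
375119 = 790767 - 415648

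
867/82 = 10 + 47/82 = 10.57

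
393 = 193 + 200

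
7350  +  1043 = 8393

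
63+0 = 63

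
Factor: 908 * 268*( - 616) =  - 149899904  =  - 2^7*7^1*11^1*67^1*227^1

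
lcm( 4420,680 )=8840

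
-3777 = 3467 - 7244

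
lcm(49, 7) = 49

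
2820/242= 1410/121 = 11.65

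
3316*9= 29844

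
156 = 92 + 64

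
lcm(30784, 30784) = 30784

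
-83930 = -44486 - 39444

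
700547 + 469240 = 1169787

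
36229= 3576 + 32653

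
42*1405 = 59010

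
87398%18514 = 13342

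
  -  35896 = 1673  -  37569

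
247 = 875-628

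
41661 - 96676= - 55015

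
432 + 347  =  779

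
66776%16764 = 16484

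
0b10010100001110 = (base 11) 7144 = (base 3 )111000100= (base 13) 4419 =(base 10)9486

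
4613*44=202972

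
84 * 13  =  1092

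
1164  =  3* 388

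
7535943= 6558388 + 977555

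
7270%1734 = 334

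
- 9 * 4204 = -37836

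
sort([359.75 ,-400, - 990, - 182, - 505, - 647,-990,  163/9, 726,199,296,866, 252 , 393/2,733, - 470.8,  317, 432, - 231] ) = [ - 990, - 990, - 647, - 505, - 470.8,-400, - 231, - 182,163/9,393/2,199,252,296, 317,  359.75, 432,726,733 , 866]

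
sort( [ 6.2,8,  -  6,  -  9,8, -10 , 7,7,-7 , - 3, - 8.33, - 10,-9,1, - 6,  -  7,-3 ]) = [ - 10, - 10,-9, - 9, - 8.33,  -  7, - 7,-6, - 6,- 3,-3 , 1,6.2,7, 7,8,8 ]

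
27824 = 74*376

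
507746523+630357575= 1138104098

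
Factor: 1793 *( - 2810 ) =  - 2^1*5^1*11^1*163^1*281^1 = - 5038330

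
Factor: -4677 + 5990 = 1313 = 13^1* 101^1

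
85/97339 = 85/97339 = 0.00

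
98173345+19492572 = 117665917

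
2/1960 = 1/980 = 0.00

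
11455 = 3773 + 7682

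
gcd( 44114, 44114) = 44114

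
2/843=2/843 = 0.00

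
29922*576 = 17235072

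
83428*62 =5172536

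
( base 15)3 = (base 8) 3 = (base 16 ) 3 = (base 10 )3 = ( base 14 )3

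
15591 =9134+6457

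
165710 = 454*365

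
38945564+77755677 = 116701241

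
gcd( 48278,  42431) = 1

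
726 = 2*363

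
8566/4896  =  4283/2448 = 1.75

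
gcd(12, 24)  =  12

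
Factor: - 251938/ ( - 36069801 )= 2^1*3^( -1)*17^(- 2)*103^1*1223^1*41603^(-1)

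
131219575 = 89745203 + 41474372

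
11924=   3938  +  7986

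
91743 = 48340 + 43403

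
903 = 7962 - 7059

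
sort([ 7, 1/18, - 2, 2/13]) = [ - 2,1/18, 2/13, 7] 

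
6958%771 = 19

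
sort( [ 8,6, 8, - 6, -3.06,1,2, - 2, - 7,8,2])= [ - 7,-6, - 3.06, - 2,1, 2,2, 6,8,8,8]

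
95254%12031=11037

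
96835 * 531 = 51419385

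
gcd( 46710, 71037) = 27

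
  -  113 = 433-546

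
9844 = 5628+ 4216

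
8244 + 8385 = 16629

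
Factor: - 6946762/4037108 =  - 2^( - 1) *379^( - 1)*389^1*2663^(-1)*8929^1 =- 3473381/2018554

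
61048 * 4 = 244192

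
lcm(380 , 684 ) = 3420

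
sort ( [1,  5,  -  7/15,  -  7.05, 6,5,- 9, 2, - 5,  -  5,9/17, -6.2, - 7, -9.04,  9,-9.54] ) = [ - 9.54,-9.04, - 9,  -  7.05, - 7,-6.2, - 5, - 5 , - 7/15 , 9/17,  1, 2,5, 5, 6, 9]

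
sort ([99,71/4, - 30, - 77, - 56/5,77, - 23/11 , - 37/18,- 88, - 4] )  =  [ - 88, - 77, - 30, - 56/5, - 4, - 23/11, - 37/18, 71/4, 77,  99] 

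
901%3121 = 901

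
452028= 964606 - 512578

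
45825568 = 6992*6554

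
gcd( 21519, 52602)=2391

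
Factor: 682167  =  3^1*29^1*7841^1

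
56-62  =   - 6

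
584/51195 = 584/51195= 0.01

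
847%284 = 279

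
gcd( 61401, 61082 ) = 1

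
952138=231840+720298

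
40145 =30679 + 9466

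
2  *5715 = 11430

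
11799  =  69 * 171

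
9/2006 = 9/2006 = 0.00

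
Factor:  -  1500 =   -  2^2 * 3^1 * 5^3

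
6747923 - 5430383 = 1317540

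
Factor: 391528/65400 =449/75 = 3^(-1 )*5^( - 2) *449^1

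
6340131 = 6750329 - 410198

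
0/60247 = 0 = 0.00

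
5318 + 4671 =9989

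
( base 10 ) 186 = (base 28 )6I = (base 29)6c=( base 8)272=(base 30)66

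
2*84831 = 169662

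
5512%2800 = 2712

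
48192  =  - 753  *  ( - 64)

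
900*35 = 31500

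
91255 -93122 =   -  1867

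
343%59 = 48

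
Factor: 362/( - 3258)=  - 1/9 = - 3^(-2) 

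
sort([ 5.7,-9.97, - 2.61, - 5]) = [ - 9.97, - 5, - 2.61 , 5.7]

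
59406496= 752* 78998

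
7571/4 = 1892 + 3/4 = 1892.75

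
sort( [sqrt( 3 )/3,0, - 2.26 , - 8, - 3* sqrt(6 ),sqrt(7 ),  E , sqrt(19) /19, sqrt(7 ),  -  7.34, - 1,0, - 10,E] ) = [ - 10, - 8, - 3*sqrt(6), - 7.34, - 2.26, - 1,0,0,  sqrt( 19 ) /19 , sqrt( 3 ) /3,sqrt(7),sqrt ( 7),E , E]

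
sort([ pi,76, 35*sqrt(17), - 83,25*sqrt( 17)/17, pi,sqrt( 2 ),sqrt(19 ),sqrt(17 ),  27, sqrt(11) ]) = [ - 83,sqrt( 2 ),pi, pi,sqrt(11),sqrt(17), sqrt( 19),25*sqrt(17)/17,27,76,35*sqrt( 17 )]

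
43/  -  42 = - 43/42=-1.02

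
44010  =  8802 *5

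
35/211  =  35/211= 0.17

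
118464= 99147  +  19317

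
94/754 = 47/377 = 0.12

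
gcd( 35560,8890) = 8890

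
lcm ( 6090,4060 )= 12180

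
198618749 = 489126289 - 290507540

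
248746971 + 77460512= 326207483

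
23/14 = 23/14 = 1.64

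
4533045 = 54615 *83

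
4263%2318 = 1945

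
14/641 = 14/641= 0.02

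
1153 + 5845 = 6998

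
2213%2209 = 4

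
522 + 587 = 1109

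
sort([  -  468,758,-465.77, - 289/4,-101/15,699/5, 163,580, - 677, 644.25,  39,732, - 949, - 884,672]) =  [-949, - 884,-677, - 468,-465.77,  -  289/4, - 101/15,39, 699/5,  163,580, 644.25,672,732, 758]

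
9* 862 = 7758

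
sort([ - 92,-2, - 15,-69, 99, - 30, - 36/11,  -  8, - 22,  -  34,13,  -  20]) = [ - 92,-69,-34, - 30, - 22, - 20,  -  15,  -  8, - 36/11, - 2,  13,99]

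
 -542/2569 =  - 542/2569 = - 0.21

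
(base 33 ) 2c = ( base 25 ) 33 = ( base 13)60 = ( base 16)4E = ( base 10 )78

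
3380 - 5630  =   - 2250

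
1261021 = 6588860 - 5327839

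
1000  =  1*1000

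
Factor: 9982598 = 2^1*23^1*41^1 * 67^1  *79^1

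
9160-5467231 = - 5458071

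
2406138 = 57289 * 42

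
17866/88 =203 + 1/44 = 203.02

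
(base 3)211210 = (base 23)13h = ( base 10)615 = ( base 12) 433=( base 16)267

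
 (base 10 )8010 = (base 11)6022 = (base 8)17512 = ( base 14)2cc2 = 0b1111101001010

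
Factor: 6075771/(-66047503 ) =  - 3^1*13^1*43^1 * 199^(-1)*3623^1 * 331897^(  -  1) 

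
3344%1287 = 770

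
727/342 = 2 + 43/342 = 2.13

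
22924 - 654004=-631080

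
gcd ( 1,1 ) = 1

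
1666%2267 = 1666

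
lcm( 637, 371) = 33761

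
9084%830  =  784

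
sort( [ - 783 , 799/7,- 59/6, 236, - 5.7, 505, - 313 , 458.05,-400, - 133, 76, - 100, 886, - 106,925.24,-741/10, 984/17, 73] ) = [ - 783, - 400,-313, - 133,-106, - 100, - 741/10, - 59/6, - 5.7,984/17,  73,76, 799/7, 236,458.05, 505, 886 , 925.24 ]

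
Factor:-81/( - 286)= 2^( - 1 )*3^4*11^ (-1) * 13^( - 1)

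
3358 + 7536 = 10894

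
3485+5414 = 8899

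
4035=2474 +1561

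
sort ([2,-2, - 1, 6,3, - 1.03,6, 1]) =[-2, - 1.03, - 1, 1, 2,  3, 6 , 6]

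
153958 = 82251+71707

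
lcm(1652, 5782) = 11564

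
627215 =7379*85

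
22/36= 11/18=0.61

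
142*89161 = 12660862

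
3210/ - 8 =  - 402 + 3/4 = - 401.25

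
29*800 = 23200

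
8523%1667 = 188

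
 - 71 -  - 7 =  - 64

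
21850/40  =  546 + 1/4 = 546.25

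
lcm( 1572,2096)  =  6288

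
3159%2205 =954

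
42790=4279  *10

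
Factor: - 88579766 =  - 2^1*11^1 * 4026353^1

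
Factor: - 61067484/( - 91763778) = 2^1*3^1*23^1*131^1*563^1*15293963^( - 1 ) =10177914/15293963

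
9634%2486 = 2176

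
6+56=62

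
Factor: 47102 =2^1*11^1*2141^1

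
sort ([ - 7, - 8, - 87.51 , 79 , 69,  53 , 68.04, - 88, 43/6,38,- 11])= [ - 88, - 87.51, - 11, - 8, - 7,43/6,38, 53,68.04, 69, 79 ] 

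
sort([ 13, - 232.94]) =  [ - 232.94,  13 ] 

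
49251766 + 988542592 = 1037794358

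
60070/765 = 78 + 80/153 = 78.52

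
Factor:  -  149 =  - 149^1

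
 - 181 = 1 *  ( - 181)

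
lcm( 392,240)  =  11760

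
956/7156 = 239/1789 = 0.13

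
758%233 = 59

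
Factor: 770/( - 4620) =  - 1/6 = - 2^( - 1) * 3^( - 1) 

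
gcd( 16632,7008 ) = 24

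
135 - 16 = 119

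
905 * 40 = 36200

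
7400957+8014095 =15415052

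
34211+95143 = 129354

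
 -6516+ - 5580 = -12096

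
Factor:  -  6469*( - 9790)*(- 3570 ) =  - 226093490700 =- 2^2 * 3^1 * 5^2 * 7^1 * 11^1*17^1*89^1 * 6469^1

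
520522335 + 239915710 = 760438045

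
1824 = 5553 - 3729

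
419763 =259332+160431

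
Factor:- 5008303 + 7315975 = 2^3*3^2*32051^1  =  2307672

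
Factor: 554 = 2^1 * 277^1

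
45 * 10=450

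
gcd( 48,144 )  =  48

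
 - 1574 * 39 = - 61386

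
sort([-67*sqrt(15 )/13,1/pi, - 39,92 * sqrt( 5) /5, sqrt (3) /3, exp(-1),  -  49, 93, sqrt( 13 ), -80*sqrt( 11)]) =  [ - 80*sqrt(11), - 49, - 39,  -  67*sqrt( 15 )/13, 1/pi,exp( - 1), sqrt(3) /3,sqrt( 13 ),92*sqrt( 5 ) /5,  93]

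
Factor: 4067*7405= 30116135 =5^1*7^2*83^1*1481^1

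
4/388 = 1/97 =0.01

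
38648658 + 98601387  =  137250045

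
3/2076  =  1/692 =0.00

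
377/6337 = 377/6337= 0.06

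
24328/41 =593 + 15/41=593.37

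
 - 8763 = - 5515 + -3248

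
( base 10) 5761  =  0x1681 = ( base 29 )6OJ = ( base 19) FI4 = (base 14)2157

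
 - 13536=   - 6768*2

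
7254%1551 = 1050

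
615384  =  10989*56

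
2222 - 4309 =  - 2087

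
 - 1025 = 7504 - 8529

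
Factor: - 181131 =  -3^1*173^1*349^1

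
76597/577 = 76597/577 = 132.75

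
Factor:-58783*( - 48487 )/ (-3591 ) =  - 2850211321/3591 = -3^( - 3)*7^( - 1)*19^( - 1 ) * 29^1*2027^1*48487^1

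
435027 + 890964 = 1325991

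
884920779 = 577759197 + 307161582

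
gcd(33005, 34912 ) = 1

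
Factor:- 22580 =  - 2^2*5^1 * 1129^1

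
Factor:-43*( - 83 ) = 3569=43^1 * 83^1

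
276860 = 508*545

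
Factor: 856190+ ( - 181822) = 674368 = 2^6*41^1*257^1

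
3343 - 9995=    - 6652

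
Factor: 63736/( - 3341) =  - 248/13 = - 2^3*13^( - 1)*31^1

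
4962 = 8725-3763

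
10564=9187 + 1377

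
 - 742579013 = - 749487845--6908832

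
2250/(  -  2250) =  - 1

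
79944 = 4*19986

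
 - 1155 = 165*( - 7) 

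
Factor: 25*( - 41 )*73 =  - 74825 = - 5^2*41^1*73^1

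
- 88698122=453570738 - 542268860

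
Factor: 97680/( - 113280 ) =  - 2^ ( - 3 ) * 11^1 * 37^1 * 59^( -1) = - 407/472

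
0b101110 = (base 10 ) 46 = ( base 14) 34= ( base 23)20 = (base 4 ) 232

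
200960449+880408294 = 1081368743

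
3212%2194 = 1018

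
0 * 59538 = 0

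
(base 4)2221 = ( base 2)10101001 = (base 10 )169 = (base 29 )5O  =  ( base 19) 8H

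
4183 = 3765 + 418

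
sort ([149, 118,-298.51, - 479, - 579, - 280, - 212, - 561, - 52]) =[-579, - 561 , - 479 , - 298.51 , - 280, - 212, - 52, 118,149 ]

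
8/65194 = 4/32597  =  0.00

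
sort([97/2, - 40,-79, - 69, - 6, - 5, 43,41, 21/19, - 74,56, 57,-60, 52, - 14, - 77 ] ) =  [ - 79, - 77, - 74, - 69, - 60, - 40,-14, - 6, - 5 , 21/19 , 41, 43 , 97/2,52, 56, 57 ]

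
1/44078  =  1/44078 = 0.00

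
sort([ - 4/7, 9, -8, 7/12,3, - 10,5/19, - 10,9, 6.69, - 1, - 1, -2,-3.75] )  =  [-10, - 10, - 8, - 3.75, - 2, - 1, - 1, - 4/7,  5/19,7/12,  3, 6.69, 9,9] 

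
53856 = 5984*9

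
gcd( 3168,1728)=288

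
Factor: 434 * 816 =2^5 * 3^1*7^1*17^1*31^1 = 354144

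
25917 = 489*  53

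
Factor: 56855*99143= 5^1*11^1*83^1*137^1 * 9013^1 = 5636775265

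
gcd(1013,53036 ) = 1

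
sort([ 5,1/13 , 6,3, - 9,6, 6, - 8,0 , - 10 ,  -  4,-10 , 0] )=[-10, - 10 , - 9 , - 8,  -  4, 0, 0, 1/13,  3, 5 , 6,6,6 ]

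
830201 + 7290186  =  8120387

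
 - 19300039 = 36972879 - 56272918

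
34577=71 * 487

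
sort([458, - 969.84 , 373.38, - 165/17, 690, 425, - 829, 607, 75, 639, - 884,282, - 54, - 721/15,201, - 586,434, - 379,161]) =[ - 969.84, - 884, - 829,-586 , - 379, - 54, - 721/15 ,  -  165/17,75,161,201,282 , 373.38, 425,434,458, 607,639,690]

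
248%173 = 75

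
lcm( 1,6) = 6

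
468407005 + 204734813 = 673141818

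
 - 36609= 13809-50418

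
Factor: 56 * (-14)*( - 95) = 2^4 * 5^1*7^2*19^1 = 74480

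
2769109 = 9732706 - 6963597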